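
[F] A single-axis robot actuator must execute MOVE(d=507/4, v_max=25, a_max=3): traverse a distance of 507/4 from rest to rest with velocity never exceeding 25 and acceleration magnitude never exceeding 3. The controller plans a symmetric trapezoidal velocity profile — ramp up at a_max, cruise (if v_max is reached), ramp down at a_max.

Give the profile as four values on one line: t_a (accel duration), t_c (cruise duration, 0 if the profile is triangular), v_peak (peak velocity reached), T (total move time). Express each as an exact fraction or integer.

t_a=13/2 t_c=0 v_peak=39/2 T=13

v_max²/a_max = 25²/3 = 625/3
507/4 < 625/3 so t_c = 0
v_peak = √(507/4·3) = √(1521/4) = 39/2
t_a = (39/2)/3 = 13/2; t_c = 0
T = 2·13/2 = 13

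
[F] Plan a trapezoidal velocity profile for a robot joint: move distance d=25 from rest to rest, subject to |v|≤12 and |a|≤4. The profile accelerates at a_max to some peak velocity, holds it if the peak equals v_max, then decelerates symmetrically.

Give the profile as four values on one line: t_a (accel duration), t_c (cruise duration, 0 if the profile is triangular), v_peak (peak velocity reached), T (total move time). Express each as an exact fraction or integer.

t_a=5/2 t_c=0 v_peak=10 T=5

vₘ²/aₘ = 12²/4 = 36
25 < 36 ⇒ no cruise
v_peak = √(25·4) = √100 = 10
t_a = 10/4 = 5/2; t_c = 0
T = 2·5/2 = 5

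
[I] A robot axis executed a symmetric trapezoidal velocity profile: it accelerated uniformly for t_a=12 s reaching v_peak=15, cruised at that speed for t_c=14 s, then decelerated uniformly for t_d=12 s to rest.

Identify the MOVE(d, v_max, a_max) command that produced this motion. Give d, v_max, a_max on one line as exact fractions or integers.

a_max = 15/12 = 5/4
d_a = ½·15·12 = 90; d_c = 15·14 = 210
d = 2·90 + 210 = 390
t_c = 14 > 0 so v_max = 15

d=390 v_max=15 a_max=5/4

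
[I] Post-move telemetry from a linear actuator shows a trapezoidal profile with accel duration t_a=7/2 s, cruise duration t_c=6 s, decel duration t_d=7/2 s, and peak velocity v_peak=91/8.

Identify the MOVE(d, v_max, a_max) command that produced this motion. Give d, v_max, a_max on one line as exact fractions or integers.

a_max = (91/8)/(7/2) = 13/4
d_a = ½·91/8·7/2 = 637/32; d_c = 91/8·6 = 273/4
d = 2·637/32 + 273/4 = 1729/16
t_c = 6 > 0 so v_max = 91/8

d=1729/16 v_max=91/8 a_max=13/4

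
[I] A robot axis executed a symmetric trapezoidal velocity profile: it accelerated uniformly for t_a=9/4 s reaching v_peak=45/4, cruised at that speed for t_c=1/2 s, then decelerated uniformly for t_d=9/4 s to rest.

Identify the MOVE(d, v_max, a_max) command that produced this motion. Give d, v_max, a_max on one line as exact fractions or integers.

a_max = (45/4)/(9/4) = 5
d_a = ½·45/4·9/4 = 405/32; d_c = 45/4·1/2 = 45/8
d = 2·405/32 + 45/8 = 495/16
t_c = 1/2 > 0 → v_max = v_peak = 45/4

d=495/16 v_max=45/4 a_max=5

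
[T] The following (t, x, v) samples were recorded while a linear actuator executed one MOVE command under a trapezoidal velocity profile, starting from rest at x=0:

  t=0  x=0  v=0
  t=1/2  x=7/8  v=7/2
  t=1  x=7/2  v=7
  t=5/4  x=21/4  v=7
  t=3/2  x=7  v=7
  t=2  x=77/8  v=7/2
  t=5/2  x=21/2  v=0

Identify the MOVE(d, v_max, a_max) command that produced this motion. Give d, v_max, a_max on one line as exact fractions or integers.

final state: t=5/2, x=21/2, v=0 → d = 21/2
a_max = (7/2−0)/(1/2−0) = 7
max v = 7 over t∈[1,3/2] → v_max = 7
check: 7·(1+1/2) = 21/2 ✓

d=21/2 v_max=7 a_max=7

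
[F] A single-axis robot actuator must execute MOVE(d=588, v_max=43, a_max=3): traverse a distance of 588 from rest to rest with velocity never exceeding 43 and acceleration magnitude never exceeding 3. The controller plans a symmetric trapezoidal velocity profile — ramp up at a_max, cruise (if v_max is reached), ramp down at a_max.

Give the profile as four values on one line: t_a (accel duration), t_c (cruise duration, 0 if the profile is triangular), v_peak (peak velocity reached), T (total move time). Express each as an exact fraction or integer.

v_max²/a_max = 43²/3 = 1849/3
588 < 1849/3 ⇒ no cruise
v_peak = √(588·3) = √1764 = 42
t_a = 42/3 = 14; t_c = 0
T = 2·14 = 28

t_a=14 t_c=0 v_peak=42 T=28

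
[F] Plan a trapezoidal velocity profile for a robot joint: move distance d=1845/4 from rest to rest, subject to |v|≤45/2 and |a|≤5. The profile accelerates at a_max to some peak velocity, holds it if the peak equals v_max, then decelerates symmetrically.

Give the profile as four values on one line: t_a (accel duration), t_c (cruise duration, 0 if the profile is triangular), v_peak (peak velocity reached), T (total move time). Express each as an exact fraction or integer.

v_max²/a_max = (45/2)²/5 = 405/4
1845/4 ≥ 405/4 ⇒ cruise phase
t_a = (45/2)/5 = 9/2; v_peak = 45/2
d_cruise = 1845/4 − 405/4 = 360; t_c = 360/(45/2) = 16
T = 2·9/2 + 16 = 25

t_a=9/2 t_c=16 v_peak=45/2 T=25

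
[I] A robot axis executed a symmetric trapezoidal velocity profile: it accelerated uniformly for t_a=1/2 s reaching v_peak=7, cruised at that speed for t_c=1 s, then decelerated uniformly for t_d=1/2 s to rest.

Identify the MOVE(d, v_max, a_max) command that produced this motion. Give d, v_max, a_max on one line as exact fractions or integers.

d=21/2 v_max=7 a_max=14

a_max = 7/(1/2) = 14
d_a = ½·7·1/2 = 7/4; d_c = 7·1 = 7
d = 2·7/4 + 7 = 21/2
t_c = 1 > 0 so v_max = 7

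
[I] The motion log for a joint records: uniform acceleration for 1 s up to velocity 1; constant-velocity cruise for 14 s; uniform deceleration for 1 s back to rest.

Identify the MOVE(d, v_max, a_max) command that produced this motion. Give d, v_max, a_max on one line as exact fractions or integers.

d=15 v_max=1 a_max=1

a_max = 1/1 = 1
d_a = ½·1·1 = 1/2; d_c = 1·14 = 14
d = 2·1/2 + 14 = 15
t_c = 14 > 0 so v_max = 1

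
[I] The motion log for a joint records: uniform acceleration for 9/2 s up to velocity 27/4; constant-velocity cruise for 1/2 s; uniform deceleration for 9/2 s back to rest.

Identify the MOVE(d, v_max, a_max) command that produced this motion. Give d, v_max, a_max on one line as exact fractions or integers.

d=135/4 v_max=27/4 a_max=3/2

a_max = (27/4)/(9/2) = 3/2
d_a = ½·27/4·9/2 = 243/16; d_c = 27/4·1/2 = 27/8
d = 2·243/16 + 27/8 = 135/4
t_c = 1/2 > 0 ⇒ limit active, v_max = 27/4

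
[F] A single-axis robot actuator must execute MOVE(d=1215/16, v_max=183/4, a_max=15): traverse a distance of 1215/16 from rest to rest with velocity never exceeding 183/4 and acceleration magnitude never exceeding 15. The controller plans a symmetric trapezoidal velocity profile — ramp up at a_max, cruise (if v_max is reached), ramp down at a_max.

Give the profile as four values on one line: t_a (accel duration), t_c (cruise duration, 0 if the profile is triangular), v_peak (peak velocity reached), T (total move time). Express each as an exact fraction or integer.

(v_max)²/a_max = (183/4)²/15 = 11163/80
1215/16 < 11163/80 → triangular
v_peak = √(1215/16·15) = √(18225/16) = 135/4
t_a = (135/4)/15 = 9/4; t_c = 0
T = 2·9/4 = 9/2

t_a=9/4 t_c=0 v_peak=135/4 T=9/2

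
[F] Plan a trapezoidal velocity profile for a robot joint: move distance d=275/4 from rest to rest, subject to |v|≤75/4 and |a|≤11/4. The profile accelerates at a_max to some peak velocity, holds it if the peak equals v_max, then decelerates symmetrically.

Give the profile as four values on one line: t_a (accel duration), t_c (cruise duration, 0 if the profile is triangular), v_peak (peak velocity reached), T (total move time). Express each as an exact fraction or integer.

vₘ²/aₘ = (75/4)²/(11/4) = 5625/44
275/4 < 5625/44 → triangular
v_peak = √(275/4·11/4) = √(3025/16) = 55/4
t_a = (55/4)/(11/4) = 5; t_c = 0
T = 2·5 = 10

t_a=5 t_c=0 v_peak=55/4 T=10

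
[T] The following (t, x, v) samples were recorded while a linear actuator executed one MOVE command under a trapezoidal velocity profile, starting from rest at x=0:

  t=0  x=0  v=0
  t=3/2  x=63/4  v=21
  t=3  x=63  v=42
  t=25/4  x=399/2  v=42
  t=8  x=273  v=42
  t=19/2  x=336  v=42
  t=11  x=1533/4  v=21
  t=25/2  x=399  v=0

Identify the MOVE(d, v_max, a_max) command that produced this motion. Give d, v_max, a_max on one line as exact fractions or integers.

d=399 v_max=42 a_max=14

final state: t=25/2, x=399, v=0 → d = 399
a_max = (21−0)/(3/2−0) = 14
max v = 42 over t∈[3,19/2] → v_max = 42
check: 42·(3+13/2) = 399 ✓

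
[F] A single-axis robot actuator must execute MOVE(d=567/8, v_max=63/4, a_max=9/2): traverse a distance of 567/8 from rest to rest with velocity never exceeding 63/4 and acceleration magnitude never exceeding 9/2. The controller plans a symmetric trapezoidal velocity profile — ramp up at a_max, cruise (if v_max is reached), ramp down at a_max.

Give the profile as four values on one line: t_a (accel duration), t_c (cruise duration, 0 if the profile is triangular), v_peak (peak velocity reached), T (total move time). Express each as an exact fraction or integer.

t_a=7/2 t_c=1 v_peak=63/4 T=8

v_max²/a_max = (63/4)²/(9/2) = 441/8
567/8 ≥ 441/8 so v_max reached
t_a = (63/4)/(9/2) = 7/2; v_peak = 63/4
d_cruise = 567/8 − 441/8 = 63/4; t_c = (63/4)/(63/4) = 1
T = 2·7/2 + 1 = 8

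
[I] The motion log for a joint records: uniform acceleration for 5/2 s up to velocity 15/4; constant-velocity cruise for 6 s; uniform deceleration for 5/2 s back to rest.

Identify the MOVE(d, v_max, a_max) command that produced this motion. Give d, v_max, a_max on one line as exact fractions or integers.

d=255/8 v_max=15/4 a_max=3/2

a_max = (15/4)/(5/2) = 3/2
d_a = ½·15/4·5/2 = 75/16; d_c = 15/4·6 = 45/2
d = 2·75/16 + 45/2 = 255/8
t_c = 6 > 0 → v_max = v_peak = 15/4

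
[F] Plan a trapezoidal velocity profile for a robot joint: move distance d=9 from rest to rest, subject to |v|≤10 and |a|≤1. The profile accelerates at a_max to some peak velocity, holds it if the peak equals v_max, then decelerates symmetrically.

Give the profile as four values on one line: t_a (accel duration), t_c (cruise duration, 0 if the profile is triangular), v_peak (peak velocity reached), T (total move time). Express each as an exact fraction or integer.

v_max²/a_max = 10²/1 = 100
9 < 100 → triangular
v_peak = √(9·1) = √9 = 3
t_a = 3/1 = 3; t_c = 0
T = 2·3 = 6

t_a=3 t_c=0 v_peak=3 T=6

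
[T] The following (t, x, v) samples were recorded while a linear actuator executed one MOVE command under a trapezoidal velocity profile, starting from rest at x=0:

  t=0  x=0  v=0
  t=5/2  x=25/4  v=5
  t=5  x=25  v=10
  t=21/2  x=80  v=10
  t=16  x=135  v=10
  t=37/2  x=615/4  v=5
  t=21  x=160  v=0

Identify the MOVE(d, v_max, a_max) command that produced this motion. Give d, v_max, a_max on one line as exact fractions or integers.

d=160 v_max=10 a_max=2

final state: t=21, x=160, v=0 → d = 160
a_max = (5−0)/(5/2−0) = 2
max v = 10 over t∈[5,16] → v_max = 10
check: 10·(5+11) = 160 ✓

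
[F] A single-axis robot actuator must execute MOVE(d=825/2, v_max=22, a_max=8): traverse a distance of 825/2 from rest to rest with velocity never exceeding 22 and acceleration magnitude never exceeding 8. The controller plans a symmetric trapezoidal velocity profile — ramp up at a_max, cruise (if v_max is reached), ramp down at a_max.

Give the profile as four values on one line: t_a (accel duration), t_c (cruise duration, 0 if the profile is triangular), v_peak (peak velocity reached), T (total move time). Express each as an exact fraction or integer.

vₘ²/aₘ = 22²/8 = 121/2
825/2 ≥ 121/2 so v_max reached
t_a = 22/8 = 11/4; v_peak = 22
d_cruise = 825/2 − 121/2 = 352; t_c = 352/22 = 16
T = 2·11/4 + 16 = 43/2

t_a=11/4 t_c=16 v_peak=22 T=43/2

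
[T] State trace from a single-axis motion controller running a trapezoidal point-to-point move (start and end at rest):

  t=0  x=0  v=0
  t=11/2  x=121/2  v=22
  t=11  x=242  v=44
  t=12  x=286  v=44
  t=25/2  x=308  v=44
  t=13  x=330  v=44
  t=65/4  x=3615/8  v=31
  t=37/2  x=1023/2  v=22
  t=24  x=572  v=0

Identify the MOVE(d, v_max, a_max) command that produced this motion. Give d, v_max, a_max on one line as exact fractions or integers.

final state: t=24, x=572, v=0 → d = 572
a_max = (22−0)/(11/2−0) = 4
max v = 44 over t∈[11,13] → v_max = 44
check: 44·(11+2) = 572 ✓

d=572 v_max=44 a_max=4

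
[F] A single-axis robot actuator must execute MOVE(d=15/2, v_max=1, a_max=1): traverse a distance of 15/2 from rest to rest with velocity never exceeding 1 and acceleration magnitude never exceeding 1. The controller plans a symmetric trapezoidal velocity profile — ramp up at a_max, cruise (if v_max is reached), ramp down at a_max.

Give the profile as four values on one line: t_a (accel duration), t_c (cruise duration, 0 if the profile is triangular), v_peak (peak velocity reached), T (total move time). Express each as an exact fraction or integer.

vₘ²/aₘ = 1²/1 = 1
15/2 ≥ 1 → trapezoidal
t_a = 1/1 = 1; v_peak = 1
d_cruise = 15/2 − 1 = 13/2; t_c = (13/2)/1 = 13/2
T = 2·1 + 13/2 = 17/2

t_a=1 t_c=13/2 v_peak=1 T=17/2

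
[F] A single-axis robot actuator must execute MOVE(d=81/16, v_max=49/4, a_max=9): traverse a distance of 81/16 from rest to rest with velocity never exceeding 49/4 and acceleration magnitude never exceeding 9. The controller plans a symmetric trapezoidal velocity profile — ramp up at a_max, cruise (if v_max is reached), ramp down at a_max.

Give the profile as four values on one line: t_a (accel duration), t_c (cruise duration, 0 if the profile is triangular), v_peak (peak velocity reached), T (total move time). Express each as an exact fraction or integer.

(v_max)²/a_max = (49/4)²/9 = 2401/144
81/16 < 2401/144 ⇒ no cruise
v_peak = √(81/16·9) = √(729/16) = 27/4
t_a = (27/4)/9 = 3/4; t_c = 0
T = 2·3/4 = 3/2

t_a=3/4 t_c=0 v_peak=27/4 T=3/2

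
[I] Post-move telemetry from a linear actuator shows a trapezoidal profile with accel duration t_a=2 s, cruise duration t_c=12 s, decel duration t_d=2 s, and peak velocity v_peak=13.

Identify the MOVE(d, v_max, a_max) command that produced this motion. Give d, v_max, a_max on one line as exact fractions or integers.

a_max = 13/2
d_a = ½·13·2 = 13; d_c = 13·12 = 156
d = 2·13 + 156 = 182
t_c = 12 > 0 → v_max = v_peak = 13

d=182 v_max=13 a_max=13/2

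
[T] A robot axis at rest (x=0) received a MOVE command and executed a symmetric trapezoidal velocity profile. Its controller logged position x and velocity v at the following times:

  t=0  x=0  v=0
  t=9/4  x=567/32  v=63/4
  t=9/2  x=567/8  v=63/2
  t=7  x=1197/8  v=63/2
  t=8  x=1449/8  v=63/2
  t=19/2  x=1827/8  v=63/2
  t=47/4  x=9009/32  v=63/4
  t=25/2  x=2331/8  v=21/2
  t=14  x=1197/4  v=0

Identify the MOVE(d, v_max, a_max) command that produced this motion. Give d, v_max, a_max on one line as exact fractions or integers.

final state: t=14, x=1197/4, v=0 → d = 1197/4
a_max = (63/4−0)/(9/4−0) = 7
max v = 63/2 over t∈[9/2,19/2] → v_max = 63/2
check: 63/2·(9/2+5) = 1197/4 ✓

d=1197/4 v_max=63/2 a_max=7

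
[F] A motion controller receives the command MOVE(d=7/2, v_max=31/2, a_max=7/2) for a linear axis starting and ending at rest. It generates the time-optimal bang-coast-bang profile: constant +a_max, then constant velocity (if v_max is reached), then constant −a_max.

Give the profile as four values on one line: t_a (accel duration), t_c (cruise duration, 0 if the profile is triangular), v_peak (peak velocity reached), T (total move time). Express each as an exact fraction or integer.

t_a=1 t_c=0 v_peak=7/2 T=2

vₘ²/aₘ = (31/2)²/(7/2) = 961/14
7/2 < 961/14 ⇒ no cruise
v_peak = √(7/2·7/2) = √(49/4) = 7/2
t_a = (7/2)/(7/2) = 1; t_c = 0
T = 2·1 = 2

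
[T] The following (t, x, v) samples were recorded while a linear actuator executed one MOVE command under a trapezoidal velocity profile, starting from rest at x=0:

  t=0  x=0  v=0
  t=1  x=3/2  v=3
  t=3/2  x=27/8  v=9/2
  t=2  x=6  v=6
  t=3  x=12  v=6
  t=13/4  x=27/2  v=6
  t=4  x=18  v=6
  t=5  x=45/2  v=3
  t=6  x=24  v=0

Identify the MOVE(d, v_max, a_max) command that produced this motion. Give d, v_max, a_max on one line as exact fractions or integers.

d=24 v_max=6 a_max=3

final state: t=6, x=24, v=0 → d = 24
a_max = (3−0)/(1−0) = 3
max v = 6 over t∈[2,4] → v_max = 6
check: 6·(2+2) = 24 ✓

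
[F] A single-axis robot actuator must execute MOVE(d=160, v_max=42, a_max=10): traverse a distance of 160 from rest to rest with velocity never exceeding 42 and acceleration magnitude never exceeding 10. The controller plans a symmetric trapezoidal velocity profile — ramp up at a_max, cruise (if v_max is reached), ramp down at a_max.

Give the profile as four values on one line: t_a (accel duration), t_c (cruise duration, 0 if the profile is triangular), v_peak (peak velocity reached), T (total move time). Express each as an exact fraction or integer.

(v_max)²/a_max = 42²/10 = 882/5
160 < 882/5 ⇒ no cruise
v_peak = √(160·10) = √1600 = 40
t_a = 40/10 = 4; t_c = 0
T = 2·4 = 8

t_a=4 t_c=0 v_peak=40 T=8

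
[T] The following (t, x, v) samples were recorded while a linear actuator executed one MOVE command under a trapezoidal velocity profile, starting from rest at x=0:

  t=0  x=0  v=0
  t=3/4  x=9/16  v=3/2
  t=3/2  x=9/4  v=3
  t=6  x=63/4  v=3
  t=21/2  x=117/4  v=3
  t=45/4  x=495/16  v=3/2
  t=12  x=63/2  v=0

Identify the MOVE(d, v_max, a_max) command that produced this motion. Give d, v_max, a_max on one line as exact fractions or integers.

d=63/2 v_max=3 a_max=2

final state: t=12, x=63/2, v=0 → d = 63/2
a_max = (3/2−0)/(3/4−0) = 2
max v = 3 over t∈[3/2,21/2] → v_max = 3
check: 3·(3/2+9) = 63/2 ✓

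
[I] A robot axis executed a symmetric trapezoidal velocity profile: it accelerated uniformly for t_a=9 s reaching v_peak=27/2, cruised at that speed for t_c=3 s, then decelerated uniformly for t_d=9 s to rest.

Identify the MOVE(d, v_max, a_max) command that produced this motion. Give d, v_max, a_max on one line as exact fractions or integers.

d=162 v_max=27/2 a_max=3/2

a_max = (27/2)/9 = 3/2
d_a = ½·27/2·9 = 243/4; d_c = 27/2·3 = 81/2
d = 2·243/4 + 81/2 = 162
t_c = 3 > 0 ⇒ limit active, v_max = 27/2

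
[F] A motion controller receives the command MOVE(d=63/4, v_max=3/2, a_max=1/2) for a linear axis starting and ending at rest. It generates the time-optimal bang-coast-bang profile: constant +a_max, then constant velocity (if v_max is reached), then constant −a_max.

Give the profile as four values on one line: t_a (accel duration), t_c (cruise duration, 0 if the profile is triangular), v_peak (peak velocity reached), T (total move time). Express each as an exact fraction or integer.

v_max²/a_max = (3/2)²/(1/2) = 9/2
63/4 ≥ 9/2 so v_max reached
t_a = (3/2)/(1/2) = 3; v_peak = 3/2
d_cruise = 63/4 − 9/2 = 45/4; t_c = (45/4)/(3/2) = 15/2
T = 2·3 + 15/2 = 27/2

t_a=3 t_c=15/2 v_peak=3/2 T=27/2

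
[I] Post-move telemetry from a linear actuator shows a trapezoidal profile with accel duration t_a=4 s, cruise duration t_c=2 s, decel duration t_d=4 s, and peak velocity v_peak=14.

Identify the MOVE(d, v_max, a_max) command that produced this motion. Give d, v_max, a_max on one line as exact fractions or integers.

d=84 v_max=14 a_max=7/2

a_max = 14/4 = 7/2
d_a = ½·14·4 = 28; d_c = 14·2 = 28
d = 2·28 + 28 = 84
t_c = 2 > 0 → v_max = v_peak = 14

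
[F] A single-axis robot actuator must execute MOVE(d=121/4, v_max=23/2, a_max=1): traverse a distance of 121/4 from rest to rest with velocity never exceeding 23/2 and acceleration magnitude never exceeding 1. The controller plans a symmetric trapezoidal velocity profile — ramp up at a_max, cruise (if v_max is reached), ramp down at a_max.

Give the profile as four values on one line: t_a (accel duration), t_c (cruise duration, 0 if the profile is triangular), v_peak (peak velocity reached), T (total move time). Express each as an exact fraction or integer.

t_a=11/2 t_c=0 v_peak=11/2 T=11

vₘ²/aₘ = (23/2)²/1 = 529/4
121/4 < 529/4 → triangular
v_peak = √(121/4·1) = √(121/4) = 11/2
t_a = (11/2)/1 = 11/2; t_c = 0
T = 2·11/2 = 11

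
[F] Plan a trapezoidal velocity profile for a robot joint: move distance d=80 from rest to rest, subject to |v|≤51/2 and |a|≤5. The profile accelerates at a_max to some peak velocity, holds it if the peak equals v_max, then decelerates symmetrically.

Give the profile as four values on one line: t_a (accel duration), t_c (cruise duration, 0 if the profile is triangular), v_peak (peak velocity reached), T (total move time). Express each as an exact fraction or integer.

(v_max)²/a_max = (51/2)²/5 = 2601/20
80 < 2601/20 ⇒ no cruise
v_peak = √(80·5) = √400 = 20
t_a = 20/5 = 4; t_c = 0
T = 2·4 = 8

t_a=4 t_c=0 v_peak=20 T=8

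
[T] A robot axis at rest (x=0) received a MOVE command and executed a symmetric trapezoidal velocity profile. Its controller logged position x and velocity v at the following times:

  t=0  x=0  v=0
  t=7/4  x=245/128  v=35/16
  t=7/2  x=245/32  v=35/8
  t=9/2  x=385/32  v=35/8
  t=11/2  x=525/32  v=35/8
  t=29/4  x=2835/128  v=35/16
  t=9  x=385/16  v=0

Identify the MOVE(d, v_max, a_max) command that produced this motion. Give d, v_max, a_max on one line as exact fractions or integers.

final state: t=9, x=385/16, v=0 → d = 385/16
a_max = (35/16−0)/(7/4−0) = 5/4
max v = 35/8 over t∈[7/2,11/2] → v_max = 35/8
check: 35/8·(7/2+2) = 385/16 ✓

d=385/16 v_max=35/8 a_max=5/4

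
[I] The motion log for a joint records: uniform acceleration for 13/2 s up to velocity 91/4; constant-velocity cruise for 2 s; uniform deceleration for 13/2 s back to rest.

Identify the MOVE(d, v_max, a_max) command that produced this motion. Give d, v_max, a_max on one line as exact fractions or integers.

a_max = (91/4)/(13/2) = 7/2
d_a = ½·91/4·13/2 = 1183/16; d_c = 91/4·2 = 91/2
d = 2·1183/16 + 91/2 = 1547/8
t_c = 2 > 0 → v_max = v_peak = 91/4

d=1547/8 v_max=91/4 a_max=7/2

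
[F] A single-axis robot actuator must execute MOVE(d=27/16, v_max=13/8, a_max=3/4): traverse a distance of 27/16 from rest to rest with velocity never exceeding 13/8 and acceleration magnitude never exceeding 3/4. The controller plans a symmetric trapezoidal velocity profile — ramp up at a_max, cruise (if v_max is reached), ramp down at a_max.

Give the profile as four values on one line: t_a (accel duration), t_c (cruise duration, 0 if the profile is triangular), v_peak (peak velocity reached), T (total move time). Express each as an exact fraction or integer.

t_a=3/2 t_c=0 v_peak=9/8 T=3

(v_max)²/a_max = (13/8)²/(3/4) = 169/48
27/16 < 169/48 → triangular
v_peak = √(27/16·3/4) = √(81/64) = 9/8
t_a = (9/8)/(3/4) = 3/2; t_c = 0
T = 2·3/2 = 3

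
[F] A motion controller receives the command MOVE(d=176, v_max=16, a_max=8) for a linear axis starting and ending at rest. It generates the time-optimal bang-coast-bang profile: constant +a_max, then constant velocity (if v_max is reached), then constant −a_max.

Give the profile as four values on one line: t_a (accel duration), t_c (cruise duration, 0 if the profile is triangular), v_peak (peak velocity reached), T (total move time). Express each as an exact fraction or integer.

t_a=2 t_c=9 v_peak=16 T=13

(v_max)²/a_max = 16²/8 = 32
176 ≥ 32 ⇒ cruise phase
t_a = 16/8 = 2; v_peak = 16
d_cruise = 176 − 32 = 144; t_c = 144/16 = 9
T = 2·2 + 9 = 13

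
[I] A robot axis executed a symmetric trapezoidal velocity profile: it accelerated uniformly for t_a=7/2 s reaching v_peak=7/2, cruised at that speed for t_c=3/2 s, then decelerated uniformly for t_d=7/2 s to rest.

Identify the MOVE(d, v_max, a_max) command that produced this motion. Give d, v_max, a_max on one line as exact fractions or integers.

a_max = (7/2)/(7/2) = 1
d_a = ½·7/2·7/2 = 49/8; d_c = 7/2·3/2 = 21/4
d = 2·49/8 + 21/4 = 35/2
t_c = 3/2 > 0 so v_max = 7/2

d=35/2 v_max=7/2 a_max=1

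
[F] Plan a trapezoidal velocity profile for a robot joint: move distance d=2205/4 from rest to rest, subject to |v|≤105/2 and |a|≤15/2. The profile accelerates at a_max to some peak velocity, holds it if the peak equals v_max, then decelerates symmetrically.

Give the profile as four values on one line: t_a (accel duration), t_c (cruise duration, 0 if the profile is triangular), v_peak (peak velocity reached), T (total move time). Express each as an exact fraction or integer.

t_a=7 t_c=7/2 v_peak=105/2 T=35/2

vₘ²/aₘ = (105/2)²/(15/2) = 735/2
2205/4 ≥ 735/2 ⇒ cruise phase
t_a = (105/2)/(15/2) = 7; v_peak = 105/2
d_cruise = 2205/4 − 735/2 = 735/4; t_c = (735/4)/(105/2) = 7/2
T = 2·7 + 7/2 = 35/2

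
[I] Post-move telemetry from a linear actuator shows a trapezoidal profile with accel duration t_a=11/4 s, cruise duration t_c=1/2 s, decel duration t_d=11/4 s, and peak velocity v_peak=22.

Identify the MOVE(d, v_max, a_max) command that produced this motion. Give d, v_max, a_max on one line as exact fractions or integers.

d=143/2 v_max=22 a_max=8

a_max = 22/(11/4) = 8
d_a = ½·22·11/4 = 121/4; d_c = 22·1/2 = 11
d = 2·121/4 + 11 = 143/2
t_c = 1/2 > 0 → v_max = v_peak = 22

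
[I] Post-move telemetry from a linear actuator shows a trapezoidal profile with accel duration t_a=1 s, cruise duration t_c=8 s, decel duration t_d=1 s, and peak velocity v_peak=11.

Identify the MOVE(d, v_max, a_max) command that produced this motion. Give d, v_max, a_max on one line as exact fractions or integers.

d=99 v_max=11 a_max=11

a_max = 11/1 = 11
d_a = ½·11·1 = 11/2; d_c = 11·8 = 88
d = 2·11/2 + 88 = 99
t_c = 8 > 0 ⇒ limit active, v_max = 11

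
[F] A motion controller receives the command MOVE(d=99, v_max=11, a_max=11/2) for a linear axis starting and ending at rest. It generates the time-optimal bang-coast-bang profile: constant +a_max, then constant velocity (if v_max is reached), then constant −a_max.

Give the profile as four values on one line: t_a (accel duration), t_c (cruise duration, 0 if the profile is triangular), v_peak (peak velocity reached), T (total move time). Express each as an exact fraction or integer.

t_a=2 t_c=7 v_peak=11 T=11

(v_max)²/a_max = 11²/(11/2) = 22
99 ≥ 22 → trapezoidal
t_a = 11/(11/2) = 2; v_peak = 11
d_cruise = 99 − 22 = 77; t_c = 77/11 = 7
T = 2·2 + 7 = 11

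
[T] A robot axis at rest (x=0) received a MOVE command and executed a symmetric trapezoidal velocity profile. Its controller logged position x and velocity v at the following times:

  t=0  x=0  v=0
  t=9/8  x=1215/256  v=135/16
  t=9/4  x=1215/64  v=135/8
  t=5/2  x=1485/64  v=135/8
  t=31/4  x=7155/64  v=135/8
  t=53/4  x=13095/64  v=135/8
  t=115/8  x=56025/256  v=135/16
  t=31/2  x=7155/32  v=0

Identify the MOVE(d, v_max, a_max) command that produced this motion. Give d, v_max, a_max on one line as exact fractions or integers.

d=7155/32 v_max=135/8 a_max=15/2

final state: t=31/2, x=7155/32, v=0 → d = 7155/32
a_max = (135/16−0)/(9/8−0) = 15/2
max v = 135/8 over t∈[9/4,53/4] → v_max = 135/8
check: 135/8·(9/4+11) = 7155/32 ✓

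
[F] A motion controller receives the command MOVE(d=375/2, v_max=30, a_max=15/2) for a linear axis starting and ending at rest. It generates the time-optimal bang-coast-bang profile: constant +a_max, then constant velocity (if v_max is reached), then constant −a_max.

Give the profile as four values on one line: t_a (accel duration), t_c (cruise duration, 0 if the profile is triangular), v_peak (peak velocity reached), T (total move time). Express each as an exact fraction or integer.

t_a=4 t_c=9/4 v_peak=30 T=41/4

v_max²/a_max = 30²/(15/2) = 120
375/2 ≥ 120 ⇒ cruise phase
t_a = 30/(15/2) = 4; v_peak = 30
d_cruise = 375/2 − 120 = 135/2; t_c = (135/2)/30 = 9/4
T = 2·4 + 9/4 = 41/4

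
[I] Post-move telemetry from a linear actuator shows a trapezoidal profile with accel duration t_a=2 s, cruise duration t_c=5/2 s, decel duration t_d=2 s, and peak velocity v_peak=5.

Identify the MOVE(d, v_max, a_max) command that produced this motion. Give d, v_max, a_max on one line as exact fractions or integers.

a_max = 5/2
d_a = ½·5·2 = 5; d_c = 5·5/2 = 25/2
d = 2·5 + 25/2 = 45/2
t_c = 5/2 > 0 so v_max = 5

d=45/2 v_max=5 a_max=5/2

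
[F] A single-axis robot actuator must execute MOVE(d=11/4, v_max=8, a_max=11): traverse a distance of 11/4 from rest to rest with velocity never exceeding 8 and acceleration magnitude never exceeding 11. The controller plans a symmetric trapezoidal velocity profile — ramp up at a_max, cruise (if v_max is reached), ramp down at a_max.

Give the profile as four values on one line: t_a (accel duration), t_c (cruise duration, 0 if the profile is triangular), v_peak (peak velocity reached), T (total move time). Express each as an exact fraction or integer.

t_a=1/2 t_c=0 v_peak=11/2 T=1

v_max²/a_max = 8²/11 = 64/11
11/4 < 64/11 ⇒ no cruise
v_peak = √(11/4·11) = √(121/4) = 11/2
t_a = (11/2)/11 = 1/2; t_c = 0
T = 2·1/2 = 1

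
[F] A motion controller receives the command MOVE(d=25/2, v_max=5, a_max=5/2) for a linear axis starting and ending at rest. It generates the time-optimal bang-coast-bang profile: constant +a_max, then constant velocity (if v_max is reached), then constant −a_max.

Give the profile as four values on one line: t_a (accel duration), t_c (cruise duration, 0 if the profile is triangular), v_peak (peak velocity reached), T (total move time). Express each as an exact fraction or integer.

(v_max)²/a_max = 5²/(5/2) = 10
25/2 ≥ 10 → trapezoidal
t_a = 5/(5/2) = 2; v_peak = 5
d_cruise = 25/2 − 10 = 5/2; t_c = (5/2)/5 = 1/2
T = 2·2 + 1/2 = 9/2

t_a=2 t_c=1/2 v_peak=5 T=9/2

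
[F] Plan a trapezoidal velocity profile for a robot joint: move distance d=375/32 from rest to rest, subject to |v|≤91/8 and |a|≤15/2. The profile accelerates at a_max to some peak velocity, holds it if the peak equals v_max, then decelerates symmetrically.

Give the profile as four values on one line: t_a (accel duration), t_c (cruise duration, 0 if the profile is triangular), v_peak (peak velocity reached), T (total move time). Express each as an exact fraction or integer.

t_a=5/4 t_c=0 v_peak=75/8 T=5/2

v_max²/a_max = (91/8)²/(15/2) = 8281/480
375/32 < 8281/480 so t_c = 0
v_peak = √(375/32·15/2) = √(5625/64) = 75/8
t_a = (75/8)/(15/2) = 5/4; t_c = 0
T = 2·5/4 = 5/2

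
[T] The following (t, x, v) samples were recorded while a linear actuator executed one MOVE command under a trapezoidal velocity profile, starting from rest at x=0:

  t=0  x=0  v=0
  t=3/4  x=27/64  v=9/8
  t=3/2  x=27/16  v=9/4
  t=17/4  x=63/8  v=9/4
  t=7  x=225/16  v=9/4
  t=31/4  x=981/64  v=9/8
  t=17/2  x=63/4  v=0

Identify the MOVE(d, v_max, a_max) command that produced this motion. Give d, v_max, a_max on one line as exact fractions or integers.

d=63/4 v_max=9/4 a_max=3/2

final state: t=17/2, x=63/4, v=0 → d = 63/4
a_max = (9/8−0)/(3/4−0) = 3/2
max v = 9/4 over t∈[3/2,7] → v_max = 9/4
check: 9/4·(3/2+11/2) = 63/4 ✓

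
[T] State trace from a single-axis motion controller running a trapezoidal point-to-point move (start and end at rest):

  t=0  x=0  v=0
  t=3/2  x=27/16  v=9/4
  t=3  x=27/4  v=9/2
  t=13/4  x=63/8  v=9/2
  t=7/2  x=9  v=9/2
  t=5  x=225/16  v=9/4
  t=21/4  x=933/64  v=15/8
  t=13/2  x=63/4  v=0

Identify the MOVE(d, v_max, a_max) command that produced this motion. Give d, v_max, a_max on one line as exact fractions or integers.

final state: t=13/2, x=63/4, v=0 → d = 63/4
a_max = (9/4−0)/(3/2−0) = 3/2
max v = 9/2 over t∈[3,7/2] → v_max = 9/2
check: 9/2·(3+1/2) = 63/4 ✓

d=63/4 v_max=9/2 a_max=3/2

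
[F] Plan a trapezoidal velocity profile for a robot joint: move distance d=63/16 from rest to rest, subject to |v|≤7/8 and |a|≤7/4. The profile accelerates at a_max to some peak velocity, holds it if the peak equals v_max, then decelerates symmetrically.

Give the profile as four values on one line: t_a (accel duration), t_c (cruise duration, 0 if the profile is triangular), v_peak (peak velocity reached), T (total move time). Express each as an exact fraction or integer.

(v_max)²/a_max = (7/8)²/(7/4) = 7/16
63/16 ≥ 7/16 → trapezoidal
t_a = (7/8)/(7/4) = 1/2; v_peak = 7/8
d_cruise = 63/16 − 7/16 = 7/2; t_c = (7/2)/(7/8) = 4
T = 2·1/2 + 4 = 5

t_a=1/2 t_c=4 v_peak=7/8 T=5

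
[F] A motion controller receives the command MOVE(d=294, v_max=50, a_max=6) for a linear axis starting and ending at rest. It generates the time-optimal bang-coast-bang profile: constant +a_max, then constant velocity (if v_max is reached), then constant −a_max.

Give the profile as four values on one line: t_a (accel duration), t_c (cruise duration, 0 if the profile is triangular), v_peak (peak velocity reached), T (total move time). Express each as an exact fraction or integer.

t_a=7 t_c=0 v_peak=42 T=14

(v_max)²/a_max = 50²/6 = 1250/3
294 < 1250/3 so t_c = 0
v_peak = √(294·6) = √1764 = 42
t_a = 42/6 = 7; t_c = 0
T = 2·7 = 14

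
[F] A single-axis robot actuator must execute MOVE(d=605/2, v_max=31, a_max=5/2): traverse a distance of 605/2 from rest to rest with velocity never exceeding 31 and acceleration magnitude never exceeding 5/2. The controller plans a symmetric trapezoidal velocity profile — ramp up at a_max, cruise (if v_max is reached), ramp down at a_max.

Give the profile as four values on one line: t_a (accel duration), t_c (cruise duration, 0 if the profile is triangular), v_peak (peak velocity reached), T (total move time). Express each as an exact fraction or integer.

v_max²/a_max = 31²/(5/2) = 1922/5
605/2 < 1922/5 ⇒ no cruise
v_peak = √(605/2·5/2) = √(3025/4) = 55/2
t_a = (55/2)/(5/2) = 11; t_c = 0
T = 2·11 = 22

t_a=11 t_c=0 v_peak=55/2 T=22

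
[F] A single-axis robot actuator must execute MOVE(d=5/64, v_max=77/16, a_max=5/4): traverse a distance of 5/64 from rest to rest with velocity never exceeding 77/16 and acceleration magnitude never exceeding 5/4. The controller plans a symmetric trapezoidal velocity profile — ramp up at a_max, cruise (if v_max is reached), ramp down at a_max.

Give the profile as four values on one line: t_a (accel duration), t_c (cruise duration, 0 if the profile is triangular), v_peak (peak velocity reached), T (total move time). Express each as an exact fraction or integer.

t_a=1/4 t_c=0 v_peak=5/16 T=1/2

v_max²/a_max = (77/16)²/(5/4) = 5929/320
5/64 < 5929/320 → triangular
v_peak = √(5/64·5/4) = √(25/256) = 5/16
t_a = (5/16)/(5/4) = 1/4; t_c = 0
T = 2·1/4 = 1/2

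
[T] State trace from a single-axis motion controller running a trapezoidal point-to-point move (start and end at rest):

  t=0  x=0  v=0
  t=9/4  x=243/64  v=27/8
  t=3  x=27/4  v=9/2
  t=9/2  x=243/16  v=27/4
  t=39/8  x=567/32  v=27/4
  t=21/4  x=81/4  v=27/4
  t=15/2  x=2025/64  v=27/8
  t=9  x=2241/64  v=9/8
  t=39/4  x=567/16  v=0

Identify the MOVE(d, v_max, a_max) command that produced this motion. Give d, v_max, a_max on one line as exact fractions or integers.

final state: t=39/4, x=567/16, v=0 → d = 567/16
a_max = (27/8−0)/(9/4−0) = 3/2
max v = 27/4 over t∈[9/2,21/4] → v_max = 27/4
check: 27/4·(9/2+3/4) = 567/16 ✓

d=567/16 v_max=27/4 a_max=3/2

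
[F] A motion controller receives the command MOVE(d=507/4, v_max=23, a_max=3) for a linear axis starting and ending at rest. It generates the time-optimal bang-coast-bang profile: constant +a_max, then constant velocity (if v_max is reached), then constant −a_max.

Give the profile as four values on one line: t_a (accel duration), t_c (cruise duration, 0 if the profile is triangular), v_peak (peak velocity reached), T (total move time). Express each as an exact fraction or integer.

(v_max)²/a_max = 23²/3 = 529/3
507/4 < 529/3 ⇒ no cruise
v_peak = √(507/4·3) = √(1521/4) = 39/2
t_a = (39/2)/3 = 13/2; t_c = 0
T = 2·13/2 = 13

t_a=13/2 t_c=0 v_peak=39/2 T=13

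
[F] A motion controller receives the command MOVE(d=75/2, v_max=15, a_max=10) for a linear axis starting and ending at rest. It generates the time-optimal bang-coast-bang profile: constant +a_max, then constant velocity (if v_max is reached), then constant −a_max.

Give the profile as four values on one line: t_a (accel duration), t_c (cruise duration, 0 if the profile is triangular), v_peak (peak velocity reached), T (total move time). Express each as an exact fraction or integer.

t_a=3/2 t_c=1 v_peak=15 T=4

(v_max)²/a_max = 15²/10 = 45/2
75/2 ≥ 45/2 so v_max reached
t_a = 15/10 = 3/2; v_peak = 15
d_cruise = 75/2 − 45/2 = 15; t_c = 15/15 = 1
T = 2·3/2 + 1 = 4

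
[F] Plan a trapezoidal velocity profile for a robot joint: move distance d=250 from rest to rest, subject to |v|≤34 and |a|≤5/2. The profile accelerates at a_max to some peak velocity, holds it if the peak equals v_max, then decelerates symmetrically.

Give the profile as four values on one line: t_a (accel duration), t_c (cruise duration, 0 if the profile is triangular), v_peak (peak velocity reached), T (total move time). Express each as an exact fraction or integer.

t_a=10 t_c=0 v_peak=25 T=20

v_max²/a_max = 34²/(5/2) = 2312/5
250 < 2312/5 → triangular
v_peak = √(250·5/2) = √625 = 25
t_a = 25/(5/2) = 10; t_c = 0
T = 2·10 = 20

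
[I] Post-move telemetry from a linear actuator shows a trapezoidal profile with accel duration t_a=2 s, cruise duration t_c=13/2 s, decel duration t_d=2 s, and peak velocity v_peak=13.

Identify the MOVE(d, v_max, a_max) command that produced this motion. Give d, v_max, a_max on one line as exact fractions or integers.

d=221/2 v_max=13 a_max=13/2

a_max = 13/2
d_a = ½·13·2 = 13; d_c = 13·13/2 = 169/2
d = 2·13 + 169/2 = 221/2
t_c = 13/2 > 0 so v_max = 13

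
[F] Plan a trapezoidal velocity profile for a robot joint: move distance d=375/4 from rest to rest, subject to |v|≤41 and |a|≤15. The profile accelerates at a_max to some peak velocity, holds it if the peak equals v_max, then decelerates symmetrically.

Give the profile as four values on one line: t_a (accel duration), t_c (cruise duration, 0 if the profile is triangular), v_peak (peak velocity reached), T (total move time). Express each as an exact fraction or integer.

(v_max)²/a_max = 41²/15 = 1681/15
375/4 < 1681/15 ⇒ no cruise
v_peak = √(375/4·15) = √(5625/4) = 75/2
t_a = (75/2)/15 = 5/2; t_c = 0
T = 2·5/2 = 5

t_a=5/2 t_c=0 v_peak=75/2 T=5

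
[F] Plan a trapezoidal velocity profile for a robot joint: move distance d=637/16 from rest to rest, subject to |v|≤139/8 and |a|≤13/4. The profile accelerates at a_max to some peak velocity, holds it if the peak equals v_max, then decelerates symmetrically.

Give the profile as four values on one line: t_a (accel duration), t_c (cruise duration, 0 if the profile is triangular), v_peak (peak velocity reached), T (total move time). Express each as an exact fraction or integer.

t_a=7/2 t_c=0 v_peak=91/8 T=7

(v_max)²/a_max = (139/8)²/(13/4) = 19321/208
637/16 < 19321/208 so t_c = 0
v_peak = √(637/16·13/4) = √(8281/64) = 91/8
t_a = (91/8)/(13/4) = 7/2; t_c = 0
T = 2·7/2 = 7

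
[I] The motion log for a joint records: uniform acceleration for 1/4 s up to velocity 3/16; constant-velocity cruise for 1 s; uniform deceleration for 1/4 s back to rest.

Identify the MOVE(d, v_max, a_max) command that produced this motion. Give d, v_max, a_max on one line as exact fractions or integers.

a_max = (3/16)/(1/4) = 3/4
d_a = ½·3/16·1/4 = 3/128; d_c = 3/16·1 = 3/16
d = 2·3/128 + 3/16 = 15/64
t_c = 1 > 0 so v_max = 3/16

d=15/64 v_max=3/16 a_max=3/4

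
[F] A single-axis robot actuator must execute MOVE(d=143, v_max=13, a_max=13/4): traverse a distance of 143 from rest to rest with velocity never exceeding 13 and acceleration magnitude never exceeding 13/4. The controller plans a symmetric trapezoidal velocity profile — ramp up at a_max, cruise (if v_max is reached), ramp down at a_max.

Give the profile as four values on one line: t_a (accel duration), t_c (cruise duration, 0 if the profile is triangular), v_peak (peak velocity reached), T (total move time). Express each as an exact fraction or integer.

t_a=4 t_c=7 v_peak=13 T=15

v_max²/a_max = 13²/(13/4) = 52
143 ≥ 52 so v_max reached
t_a = 13/(13/4) = 4; v_peak = 13
d_cruise = 143 − 52 = 91; t_c = 91/13 = 7
T = 2·4 + 7 = 15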